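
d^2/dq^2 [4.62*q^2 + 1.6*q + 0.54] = 9.24000000000000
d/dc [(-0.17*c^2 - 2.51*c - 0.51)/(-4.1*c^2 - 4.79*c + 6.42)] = (-9.4767*c^2 - 6.3648*c - 18.5571)/(16.81*c^4 + 39.278*c^3 - 29.6999*c^2 - 61.5036*c + 41.2164)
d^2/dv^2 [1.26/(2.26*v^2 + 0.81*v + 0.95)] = (-12.871152*v^2 - 4.613112*v + 1.26*(4.52*v + 0.81)*(9.04*v + 1.62) - 5.41044)/(2.26*v^2 + 0.81*v + 0.95)^3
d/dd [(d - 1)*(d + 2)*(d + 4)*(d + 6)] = 4*d^3 + 33*d^2 + 64*d + 4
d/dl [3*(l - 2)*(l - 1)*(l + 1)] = 9*l^2 - 12*l - 3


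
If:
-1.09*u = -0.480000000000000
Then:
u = 0.44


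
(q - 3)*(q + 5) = q^2 + 2*q - 15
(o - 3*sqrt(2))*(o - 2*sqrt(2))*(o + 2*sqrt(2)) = o^3 - 3*sqrt(2)*o^2 - 8*o + 24*sqrt(2)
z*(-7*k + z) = -7*k*z + z^2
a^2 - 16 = (a - 4)*(a + 4)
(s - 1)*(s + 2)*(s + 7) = s^3 + 8*s^2 + 5*s - 14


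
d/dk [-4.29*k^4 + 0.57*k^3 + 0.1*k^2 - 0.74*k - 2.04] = -17.16*k^3 + 1.71*k^2 + 0.2*k - 0.74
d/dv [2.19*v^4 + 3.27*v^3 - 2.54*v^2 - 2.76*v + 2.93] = 8.76*v^3 + 9.81*v^2 - 5.08*v - 2.76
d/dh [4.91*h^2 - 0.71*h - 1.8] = 9.82*h - 0.71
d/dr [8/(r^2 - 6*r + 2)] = 16*(3 - r)/(r^2 - 6*r + 2)^2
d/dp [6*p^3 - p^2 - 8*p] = 18*p^2 - 2*p - 8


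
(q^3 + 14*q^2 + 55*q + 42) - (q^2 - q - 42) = q^3 + 13*q^2 + 56*q + 84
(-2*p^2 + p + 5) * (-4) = 8*p^2 - 4*p - 20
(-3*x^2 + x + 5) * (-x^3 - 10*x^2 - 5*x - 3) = 3*x^5 + 29*x^4 - 46*x^2 - 28*x - 15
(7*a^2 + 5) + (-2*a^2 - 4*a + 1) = 5*a^2 - 4*a + 6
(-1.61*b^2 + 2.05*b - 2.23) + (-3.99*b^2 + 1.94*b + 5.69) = -5.6*b^2 + 3.99*b + 3.46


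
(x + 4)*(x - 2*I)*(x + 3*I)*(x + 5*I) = x^4 + 4*x^3 + 6*I*x^3 + x^2 + 24*I*x^2 + 4*x + 30*I*x + 120*I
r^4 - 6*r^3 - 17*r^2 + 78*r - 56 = (r - 7)*(r - 2)*(r - 1)*(r + 4)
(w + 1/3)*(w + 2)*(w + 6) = w^3 + 25*w^2/3 + 44*w/3 + 4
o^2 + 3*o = o*(o + 3)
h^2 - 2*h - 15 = (h - 5)*(h + 3)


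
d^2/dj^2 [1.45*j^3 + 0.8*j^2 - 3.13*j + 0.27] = 8.7*j + 1.6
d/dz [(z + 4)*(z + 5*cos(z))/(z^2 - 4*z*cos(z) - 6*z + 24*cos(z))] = (-9*z^3*sin(z) + 18*z^2*sin(z) - 9*z^2*cos(z) - 10*z^2 + 216*z*sin(z) + 8*z*cos(z) + 200*cos(z)^2 + 216*cos(z))/((z - 6)^2*(z - 4*cos(z))^2)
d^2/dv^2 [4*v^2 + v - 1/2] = 8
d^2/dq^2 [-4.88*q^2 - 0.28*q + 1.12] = -9.76000000000000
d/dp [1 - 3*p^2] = -6*p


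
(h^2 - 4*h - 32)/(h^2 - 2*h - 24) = (h - 8)/(h - 6)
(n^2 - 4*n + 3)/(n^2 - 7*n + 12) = (n - 1)/(n - 4)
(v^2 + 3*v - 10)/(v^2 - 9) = (v^2 + 3*v - 10)/(v^2 - 9)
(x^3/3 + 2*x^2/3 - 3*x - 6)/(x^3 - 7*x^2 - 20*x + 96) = (x^2 + 5*x + 6)/(3*(x^2 - 4*x - 32))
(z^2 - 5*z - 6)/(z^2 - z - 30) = (z + 1)/(z + 5)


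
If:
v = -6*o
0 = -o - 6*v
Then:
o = 0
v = 0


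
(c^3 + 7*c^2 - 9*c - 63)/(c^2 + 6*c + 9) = (c^2 + 4*c - 21)/(c + 3)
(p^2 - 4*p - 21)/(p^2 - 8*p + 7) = (p + 3)/(p - 1)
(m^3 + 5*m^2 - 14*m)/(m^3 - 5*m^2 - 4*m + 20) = m*(m + 7)/(m^2 - 3*m - 10)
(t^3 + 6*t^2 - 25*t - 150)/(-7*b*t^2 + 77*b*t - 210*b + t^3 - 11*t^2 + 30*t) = (t^2 + 11*t + 30)/(-7*b*t + 42*b + t^2 - 6*t)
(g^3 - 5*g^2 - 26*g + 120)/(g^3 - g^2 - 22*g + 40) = (g - 6)/(g - 2)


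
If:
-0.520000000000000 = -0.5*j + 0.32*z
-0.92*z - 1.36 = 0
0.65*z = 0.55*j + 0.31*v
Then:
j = 0.09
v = -3.27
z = -1.48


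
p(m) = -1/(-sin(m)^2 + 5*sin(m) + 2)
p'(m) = -(2*sin(m)*cos(m) - 5*cos(m))/(-sin(m)^2 + 5*sin(m) + 2)^2 = (5 - 2*sin(m))*cos(m)/(5*sin(m) + cos(m)^2 + 1)^2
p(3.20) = -0.59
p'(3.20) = -1.76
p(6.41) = -0.38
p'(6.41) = 0.69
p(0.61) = -0.22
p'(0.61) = 0.15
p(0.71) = -0.21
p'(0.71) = 0.12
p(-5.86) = -0.26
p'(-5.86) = 0.25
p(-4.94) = -0.17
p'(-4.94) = 0.02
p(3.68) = 1.21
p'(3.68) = -7.57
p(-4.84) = -0.17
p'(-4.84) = 0.01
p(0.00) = -0.50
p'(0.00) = 1.25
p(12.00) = 1.03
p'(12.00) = 5.44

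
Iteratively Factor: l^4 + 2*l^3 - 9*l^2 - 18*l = (l - 3)*(l^3 + 5*l^2 + 6*l) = (l - 3)*(l + 2)*(l^2 + 3*l) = (l - 3)*(l + 2)*(l + 3)*(l)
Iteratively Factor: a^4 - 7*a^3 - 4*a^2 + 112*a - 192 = (a + 4)*(a^3 - 11*a^2 + 40*a - 48) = (a - 3)*(a + 4)*(a^2 - 8*a + 16) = (a - 4)*(a - 3)*(a + 4)*(a - 4)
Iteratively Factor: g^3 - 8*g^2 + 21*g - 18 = (g - 3)*(g^2 - 5*g + 6) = (g - 3)^2*(g - 2)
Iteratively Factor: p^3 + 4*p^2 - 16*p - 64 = (p + 4)*(p^2 - 16) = (p + 4)^2*(p - 4)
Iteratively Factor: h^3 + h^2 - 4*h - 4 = (h + 2)*(h^2 - h - 2) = (h - 2)*(h + 2)*(h + 1)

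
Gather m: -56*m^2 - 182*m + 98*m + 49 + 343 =-56*m^2 - 84*m + 392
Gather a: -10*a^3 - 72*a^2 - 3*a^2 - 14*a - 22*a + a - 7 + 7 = -10*a^3 - 75*a^2 - 35*a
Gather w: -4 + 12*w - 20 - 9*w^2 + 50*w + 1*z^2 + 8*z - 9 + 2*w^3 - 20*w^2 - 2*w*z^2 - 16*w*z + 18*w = 2*w^3 - 29*w^2 + w*(-2*z^2 - 16*z + 80) + z^2 + 8*z - 33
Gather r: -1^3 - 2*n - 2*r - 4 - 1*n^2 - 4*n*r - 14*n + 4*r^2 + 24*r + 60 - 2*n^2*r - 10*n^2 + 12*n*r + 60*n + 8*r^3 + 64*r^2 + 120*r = -11*n^2 + 44*n + 8*r^3 + 68*r^2 + r*(-2*n^2 + 8*n + 142) + 55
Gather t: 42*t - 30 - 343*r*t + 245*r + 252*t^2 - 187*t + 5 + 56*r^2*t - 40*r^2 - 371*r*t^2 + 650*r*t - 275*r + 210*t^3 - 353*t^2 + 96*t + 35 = -40*r^2 - 30*r + 210*t^3 + t^2*(-371*r - 101) + t*(56*r^2 + 307*r - 49) + 10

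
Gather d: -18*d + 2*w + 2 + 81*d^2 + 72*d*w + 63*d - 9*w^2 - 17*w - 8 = 81*d^2 + d*(72*w + 45) - 9*w^2 - 15*w - 6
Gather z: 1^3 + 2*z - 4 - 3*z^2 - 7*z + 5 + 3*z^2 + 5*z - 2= 0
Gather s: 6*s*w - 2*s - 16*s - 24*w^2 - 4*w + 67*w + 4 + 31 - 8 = s*(6*w - 18) - 24*w^2 + 63*w + 27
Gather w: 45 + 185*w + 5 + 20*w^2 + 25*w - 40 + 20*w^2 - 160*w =40*w^2 + 50*w + 10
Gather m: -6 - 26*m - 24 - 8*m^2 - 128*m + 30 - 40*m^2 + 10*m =-48*m^2 - 144*m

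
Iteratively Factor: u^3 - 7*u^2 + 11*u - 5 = (u - 1)*(u^2 - 6*u + 5) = (u - 1)^2*(u - 5)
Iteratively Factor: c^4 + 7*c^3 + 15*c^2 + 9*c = (c + 3)*(c^3 + 4*c^2 + 3*c) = (c + 1)*(c + 3)*(c^2 + 3*c) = c*(c + 1)*(c + 3)*(c + 3)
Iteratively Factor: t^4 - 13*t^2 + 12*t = (t + 4)*(t^3 - 4*t^2 + 3*t) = (t - 1)*(t + 4)*(t^2 - 3*t) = (t - 3)*(t - 1)*(t + 4)*(t)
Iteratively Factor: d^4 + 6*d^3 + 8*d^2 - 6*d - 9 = (d + 3)*(d^3 + 3*d^2 - d - 3) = (d + 3)^2*(d^2 - 1) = (d + 1)*(d + 3)^2*(d - 1)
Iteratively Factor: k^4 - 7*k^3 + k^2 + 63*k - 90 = (k - 2)*(k^3 - 5*k^2 - 9*k + 45) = (k - 2)*(k + 3)*(k^2 - 8*k + 15) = (k - 5)*(k - 2)*(k + 3)*(k - 3)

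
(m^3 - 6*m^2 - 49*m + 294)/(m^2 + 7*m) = m - 13 + 42/m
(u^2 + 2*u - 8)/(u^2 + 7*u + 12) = (u - 2)/(u + 3)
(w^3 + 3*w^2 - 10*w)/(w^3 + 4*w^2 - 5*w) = (w - 2)/(w - 1)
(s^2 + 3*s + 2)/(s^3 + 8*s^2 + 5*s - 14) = (s + 1)/(s^2 + 6*s - 7)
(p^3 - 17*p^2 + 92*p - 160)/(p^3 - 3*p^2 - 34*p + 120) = (p - 8)/(p + 6)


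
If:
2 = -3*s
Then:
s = -2/3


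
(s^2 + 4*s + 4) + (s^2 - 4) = 2*s^2 + 4*s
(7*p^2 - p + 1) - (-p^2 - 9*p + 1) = 8*p^2 + 8*p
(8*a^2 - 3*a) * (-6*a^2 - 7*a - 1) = -48*a^4 - 38*a^3 + 13*a^2 + 3*a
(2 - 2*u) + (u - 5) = -u - 3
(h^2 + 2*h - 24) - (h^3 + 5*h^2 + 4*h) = -h^3 - 4*h^2 - 2*h - 24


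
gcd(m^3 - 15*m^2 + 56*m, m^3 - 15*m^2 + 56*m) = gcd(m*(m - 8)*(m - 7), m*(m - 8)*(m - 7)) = m^3 - 15*m^2 + 56*m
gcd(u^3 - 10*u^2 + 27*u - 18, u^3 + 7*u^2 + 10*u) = 1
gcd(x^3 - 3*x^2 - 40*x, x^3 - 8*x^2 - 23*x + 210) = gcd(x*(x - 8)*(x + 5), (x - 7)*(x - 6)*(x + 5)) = x + 5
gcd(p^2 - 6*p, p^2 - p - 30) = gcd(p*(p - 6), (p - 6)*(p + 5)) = p - 6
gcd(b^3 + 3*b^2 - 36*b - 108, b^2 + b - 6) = b + 3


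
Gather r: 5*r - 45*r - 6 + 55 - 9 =40 - 40*r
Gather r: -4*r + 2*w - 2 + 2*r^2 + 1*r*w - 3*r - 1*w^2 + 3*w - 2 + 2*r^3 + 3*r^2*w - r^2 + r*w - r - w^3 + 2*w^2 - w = 2*r^3 + r^2*(3*w + 1) + r*(2*w - 8) - w^3 + w^2 + 4*w - 4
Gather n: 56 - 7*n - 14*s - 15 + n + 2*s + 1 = -6*n - 12*s + 42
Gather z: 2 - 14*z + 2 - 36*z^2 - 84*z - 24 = -36*z^2 - 98*z - 20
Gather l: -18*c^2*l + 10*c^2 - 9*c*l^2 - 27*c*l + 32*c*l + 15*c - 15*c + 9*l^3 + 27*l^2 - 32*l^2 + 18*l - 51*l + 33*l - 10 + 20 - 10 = 10*c^2 + 9*l^3 + l^2*(-9*c - 5) + l*(-18*c^2 + 5*c)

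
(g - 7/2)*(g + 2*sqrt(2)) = g^2 - 7*g/2 + 2*sqrt(2)*g - 7*sqrt(2)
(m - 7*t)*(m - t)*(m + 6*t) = m^3 - 2*m^2*t - 41*m*t^2 + 42*t^3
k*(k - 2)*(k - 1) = k^3 - 3*k^2 + 2*k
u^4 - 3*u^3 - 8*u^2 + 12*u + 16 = (u - 4)*(u - 2)*(u + 1)*(u + 2)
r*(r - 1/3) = r^2 - r/3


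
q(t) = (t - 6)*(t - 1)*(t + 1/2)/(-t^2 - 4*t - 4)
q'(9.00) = -0.72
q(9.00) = -1.88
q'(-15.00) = -0.73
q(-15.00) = 28.83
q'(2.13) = 0.35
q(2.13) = 0.67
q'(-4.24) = 13.48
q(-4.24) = 40.00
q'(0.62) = 0.90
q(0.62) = -0.33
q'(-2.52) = 660.84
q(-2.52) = 224.04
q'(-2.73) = 260.08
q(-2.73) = 136.26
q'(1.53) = 0.61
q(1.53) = 0.39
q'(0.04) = 0.25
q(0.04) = -0.74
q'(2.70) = 0.14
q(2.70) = 0.81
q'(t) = (t - 6)*(t - 1)*(t + 1/2)*(2*t + 4)/(-t^2 - 4*t - 4)^2 + (t - 6)*(t - 1)/(-t^2 - 4*t - 4) + (t - 6)*(t + 1/2)/(-t^2 - 4*t - 4) + (t - 1)*(t + 1/2)/(-t^2 - 4*t - 4)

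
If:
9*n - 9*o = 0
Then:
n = o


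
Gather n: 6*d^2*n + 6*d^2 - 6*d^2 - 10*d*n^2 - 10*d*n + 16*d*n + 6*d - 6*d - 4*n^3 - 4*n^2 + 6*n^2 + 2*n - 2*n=-4*n^3 + n^2*(2 - 10*d) + n*(6*d^2 + 6*d)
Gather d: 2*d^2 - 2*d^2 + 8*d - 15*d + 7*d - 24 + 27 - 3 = 0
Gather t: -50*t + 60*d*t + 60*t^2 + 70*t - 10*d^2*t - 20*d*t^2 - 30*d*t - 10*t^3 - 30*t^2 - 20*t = -10*t^3 + t^2*(30 - 20*d) + t*(-10*d^2 + 30*d)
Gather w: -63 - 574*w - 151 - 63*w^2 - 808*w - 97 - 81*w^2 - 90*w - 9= -144*w^2 - 1472*w - 320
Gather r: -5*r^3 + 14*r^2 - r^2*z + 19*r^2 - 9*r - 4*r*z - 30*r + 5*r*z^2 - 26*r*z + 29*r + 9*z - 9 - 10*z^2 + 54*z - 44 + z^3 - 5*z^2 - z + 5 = -5*r^3 + r^2*(33 - z) + r*(5*z^2 - 30*z - 10) + z^3 - 15*z^2 + 62*z - 48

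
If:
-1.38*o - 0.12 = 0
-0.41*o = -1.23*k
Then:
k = -0.03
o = -0.09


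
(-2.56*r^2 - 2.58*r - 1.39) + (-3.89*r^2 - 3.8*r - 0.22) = -6.45*r^2 - 6.38*r - 1.61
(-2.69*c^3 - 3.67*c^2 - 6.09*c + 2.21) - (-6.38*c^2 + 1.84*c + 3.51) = -2.69*c^3 + 2.71*c^2 - 7.93*c - 1.3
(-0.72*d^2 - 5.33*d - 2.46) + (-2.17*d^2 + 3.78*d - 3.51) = -2.89*d^2 - 1.55*d - 5.97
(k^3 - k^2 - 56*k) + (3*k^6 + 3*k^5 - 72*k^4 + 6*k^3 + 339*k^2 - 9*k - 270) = 3*k^6 + 3*k^5 - 72*k^4 + 7*k^3 + 338*k^2 - 65*k - 270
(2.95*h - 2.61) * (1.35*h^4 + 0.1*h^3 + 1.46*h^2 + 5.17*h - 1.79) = 3.9825*h^5 - 3.2285*h^4 + 4.046*h^3 + 11.4409*h^2 - 18.7742*h + 4.6719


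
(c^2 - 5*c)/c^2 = (c - 5)/c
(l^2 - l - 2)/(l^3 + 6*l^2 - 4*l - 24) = (l + 1)/(l^2 + 8*l + 12)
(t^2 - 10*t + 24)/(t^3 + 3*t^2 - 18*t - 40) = (t - 6)/(t^2 + 7*t + 10)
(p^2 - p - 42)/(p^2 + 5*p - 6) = (p - 7)/(p - 1)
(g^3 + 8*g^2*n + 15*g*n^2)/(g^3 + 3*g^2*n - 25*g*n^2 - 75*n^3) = g/(g - 5*n)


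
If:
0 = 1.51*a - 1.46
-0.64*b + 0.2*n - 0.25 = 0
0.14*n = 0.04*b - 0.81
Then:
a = 0.97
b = -2.41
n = -6.48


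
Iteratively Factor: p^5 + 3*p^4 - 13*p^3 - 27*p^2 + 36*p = (p - 1)*(p^4 + 4*p^3 - 9*p^2 - 36*p) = (p - 1)*(p + 3)*(p^3 + p^2 - 12*p) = p*(p - 1)*(p + 3)*(p^2 + p - 12) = p*(p - 1)*(p + 3)*(p + 4)*(p - 3)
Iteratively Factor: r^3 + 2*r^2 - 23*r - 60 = (r - 5)*(r^2 + 7*r + 12) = (r - 5)*(r + 3)*(r + 4)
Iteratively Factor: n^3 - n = (n - 1)*(n^2 + n) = n*(n - 1)*(n + 1)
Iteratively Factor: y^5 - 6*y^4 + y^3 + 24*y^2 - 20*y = (y - 2)*(y^4 - 4*y^3 - 7*y^2 + 10*y) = (y - 2)*(y - 1)*(y^3 - 3*y^2 - 10*y) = (y - 5)*(y - 2)*(y - 1)*(y^2 + 2*y) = (y - 5)*(y - 2)*(y - 1)*(y + 2)*(y)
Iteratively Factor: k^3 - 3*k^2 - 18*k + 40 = (k - 5)*(k^2 + 2*k - 8) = (k - 5)*(k + 4)*(k - 2)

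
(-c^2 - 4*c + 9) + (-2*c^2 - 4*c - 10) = -3*c^2 - 8*c - 1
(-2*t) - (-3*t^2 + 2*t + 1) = 3*t^2 - 4*t - 1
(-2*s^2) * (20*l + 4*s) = -40*l*s^2 - 8*s^3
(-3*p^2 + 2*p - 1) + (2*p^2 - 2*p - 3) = -p^2 - 4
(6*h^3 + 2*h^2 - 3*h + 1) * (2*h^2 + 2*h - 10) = 12*h^5 + 16*h^4 - 62*h^3 - 24*h^2 + 32*h - 10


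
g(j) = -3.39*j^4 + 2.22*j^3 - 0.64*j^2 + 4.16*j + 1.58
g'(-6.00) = 3180.56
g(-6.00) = -4919.38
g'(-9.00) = 10440.38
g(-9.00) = -23947.87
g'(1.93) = -70.99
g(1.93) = -23.85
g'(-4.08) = 1041.21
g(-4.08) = -1116.20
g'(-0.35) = 6.01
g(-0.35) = -0.10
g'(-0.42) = 6.88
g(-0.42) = -0.55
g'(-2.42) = 238.44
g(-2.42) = -159.97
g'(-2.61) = 293.96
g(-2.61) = -210.42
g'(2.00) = -80.24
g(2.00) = -29.14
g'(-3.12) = 484.82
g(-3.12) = -406.29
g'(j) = -13.56*j^3 + 6.66*j^2 - 1.28*j + 4.16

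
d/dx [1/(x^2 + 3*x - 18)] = (-2*x - 3)/(x^2 + 3*x - 18)^2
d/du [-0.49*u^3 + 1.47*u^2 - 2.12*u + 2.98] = -1.47*u^2 + 2.94*u - 2.12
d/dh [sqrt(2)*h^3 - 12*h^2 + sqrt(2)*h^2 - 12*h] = 3*sqrt(2)*h^2 - 24*h + 2*sqrt(2)*h - 12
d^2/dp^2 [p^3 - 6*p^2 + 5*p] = 6*p - 12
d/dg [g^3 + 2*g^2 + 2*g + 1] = 3*g^2 + 4*g + 2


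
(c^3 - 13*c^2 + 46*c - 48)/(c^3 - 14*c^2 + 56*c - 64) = (c - 3)/(c - 4)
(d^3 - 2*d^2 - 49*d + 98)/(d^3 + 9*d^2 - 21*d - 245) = (d^2 - 9*d + 14)/(d^2 + 2*d - 35)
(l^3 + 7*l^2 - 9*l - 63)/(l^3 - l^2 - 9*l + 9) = (l + 7)/(l - 1)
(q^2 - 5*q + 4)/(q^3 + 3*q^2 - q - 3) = (q - 4)/(q^2 + 4*q + 3)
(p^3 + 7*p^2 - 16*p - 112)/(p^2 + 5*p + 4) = (p^2 + 3*p - 28)/(p + 1)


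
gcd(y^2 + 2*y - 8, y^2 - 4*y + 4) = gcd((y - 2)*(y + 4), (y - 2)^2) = y - 2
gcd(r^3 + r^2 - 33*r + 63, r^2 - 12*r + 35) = 1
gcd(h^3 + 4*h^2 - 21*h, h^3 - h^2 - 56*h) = h^2 + 7*h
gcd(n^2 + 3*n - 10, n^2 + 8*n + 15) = n + 5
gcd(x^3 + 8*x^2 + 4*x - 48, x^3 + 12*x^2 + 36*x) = x + 6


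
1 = 1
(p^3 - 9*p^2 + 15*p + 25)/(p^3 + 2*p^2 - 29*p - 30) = (p - 5)/(p + 6)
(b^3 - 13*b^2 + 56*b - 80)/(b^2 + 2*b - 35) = (b^2 - 8*b + 16)/(b + 7)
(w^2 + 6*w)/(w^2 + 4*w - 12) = w/(w - 2)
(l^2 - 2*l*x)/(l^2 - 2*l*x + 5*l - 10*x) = l/(l + 5)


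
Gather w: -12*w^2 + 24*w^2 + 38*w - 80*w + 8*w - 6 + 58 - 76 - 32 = 12*w^2 - 34*w - 56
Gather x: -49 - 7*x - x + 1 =-8*x - 48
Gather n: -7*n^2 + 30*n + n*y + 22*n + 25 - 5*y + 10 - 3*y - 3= -7*n^2 + n*(y + 52) - 8*y + 32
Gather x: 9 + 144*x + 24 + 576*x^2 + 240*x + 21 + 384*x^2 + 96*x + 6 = 960*x^2 + 480*x + 60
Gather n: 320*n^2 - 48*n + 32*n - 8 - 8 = 320*n^2 - 16*n - 16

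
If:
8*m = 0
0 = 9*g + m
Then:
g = 0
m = 0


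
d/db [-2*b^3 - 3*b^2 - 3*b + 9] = -6*b^2 - 6*b - 3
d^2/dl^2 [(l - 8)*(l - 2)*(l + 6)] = 6*l - 8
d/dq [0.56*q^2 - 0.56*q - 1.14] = 1.12*q - 0.56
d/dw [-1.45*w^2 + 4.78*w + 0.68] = 4.78 - 2.9*w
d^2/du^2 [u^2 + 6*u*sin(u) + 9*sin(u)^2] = -6*u*sin(u) - 36*sin(u)^2 + 12*cos(u) + 20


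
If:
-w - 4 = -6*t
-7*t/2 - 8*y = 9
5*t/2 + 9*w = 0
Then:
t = 72/113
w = -20/113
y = -1269/904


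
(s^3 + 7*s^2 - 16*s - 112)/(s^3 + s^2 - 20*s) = (s^2 + 11*s + 28)/(s*(s + 5))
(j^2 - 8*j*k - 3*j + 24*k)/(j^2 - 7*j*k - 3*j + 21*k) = (j - 8*k)/(j - 7*k)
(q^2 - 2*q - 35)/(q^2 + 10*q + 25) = (q - 7)/(q + 5)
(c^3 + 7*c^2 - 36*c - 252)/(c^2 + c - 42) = c + 6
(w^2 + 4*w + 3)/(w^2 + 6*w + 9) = (w + 1)/(w + 3)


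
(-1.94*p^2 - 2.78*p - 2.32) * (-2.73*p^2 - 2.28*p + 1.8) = 5.2962*p^4 + 12.0126*p^3 + 9.18*p^2 + 0.2856*p - 4.176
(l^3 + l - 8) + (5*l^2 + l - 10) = l^3 + 5*l^2 + 2*l - 18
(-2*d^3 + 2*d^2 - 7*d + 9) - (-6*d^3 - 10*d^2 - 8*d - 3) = 4*d^3 + 12*d^2 + d + 12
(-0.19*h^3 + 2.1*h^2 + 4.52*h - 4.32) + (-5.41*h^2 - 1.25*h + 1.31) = -0.19*h^3 - 3.31*h^2 + 3.27*h - 3.01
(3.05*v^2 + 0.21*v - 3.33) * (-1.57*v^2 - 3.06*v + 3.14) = -4.7885*v^4 - 9.6627*v^3 + 14.1625*v^2 + 10.8492*v - 10.4562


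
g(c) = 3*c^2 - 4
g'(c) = 6*c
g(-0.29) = -3.75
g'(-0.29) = -1.74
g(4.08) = 45.94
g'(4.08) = 24.48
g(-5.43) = 84.45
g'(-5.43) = -32.58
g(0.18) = -3.90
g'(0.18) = 1.08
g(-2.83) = 20.03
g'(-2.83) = -16.98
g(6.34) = 116.59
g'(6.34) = 38.04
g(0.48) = -3.31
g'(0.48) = 2.88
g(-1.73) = 4.98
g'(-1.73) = -10.38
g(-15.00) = 671.00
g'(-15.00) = -90.00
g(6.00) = 104.00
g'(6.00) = 36.00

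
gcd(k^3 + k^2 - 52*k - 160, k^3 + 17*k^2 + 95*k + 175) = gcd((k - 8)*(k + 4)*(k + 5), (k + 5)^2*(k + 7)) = k + 5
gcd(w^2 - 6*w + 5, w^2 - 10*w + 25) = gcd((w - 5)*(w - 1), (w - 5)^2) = w - 5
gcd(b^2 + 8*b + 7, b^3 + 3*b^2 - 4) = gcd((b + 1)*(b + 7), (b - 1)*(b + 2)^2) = 1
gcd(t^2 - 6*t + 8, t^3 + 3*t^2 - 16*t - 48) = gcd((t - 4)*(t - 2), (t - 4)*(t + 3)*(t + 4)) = t - 4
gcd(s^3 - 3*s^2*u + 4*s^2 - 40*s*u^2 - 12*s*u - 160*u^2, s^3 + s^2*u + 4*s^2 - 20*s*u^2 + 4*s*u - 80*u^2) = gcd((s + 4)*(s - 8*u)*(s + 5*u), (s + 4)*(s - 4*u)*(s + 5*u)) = s^2 + 5*s*u + 4*s + 20*u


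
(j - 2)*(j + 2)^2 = j^3 + 2*j^2 - 4*j - 8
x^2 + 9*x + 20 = (x + 4)*(x + 5)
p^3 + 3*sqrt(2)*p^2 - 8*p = p*(p - sqrt(2))*(p + 4*sqrt(2))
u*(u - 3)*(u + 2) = u^3 - u^2 - 6*u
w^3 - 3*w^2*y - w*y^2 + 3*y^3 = (w - 3*y)*(w - y)*(w + y)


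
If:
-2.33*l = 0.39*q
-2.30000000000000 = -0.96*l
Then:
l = 2.40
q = -14.31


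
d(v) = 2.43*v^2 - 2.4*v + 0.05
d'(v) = 4.86*v - 2.4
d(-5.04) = 73.87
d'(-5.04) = -26.89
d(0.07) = -0.11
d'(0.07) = -2.06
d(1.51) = 1.97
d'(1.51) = 4.94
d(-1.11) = 5.71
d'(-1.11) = -7.79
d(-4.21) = 53.22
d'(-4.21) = -22.86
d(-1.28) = 7.10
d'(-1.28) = -8.62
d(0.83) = -0.27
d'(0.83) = 1.63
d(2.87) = 13.18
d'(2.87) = 11.55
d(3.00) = 14.72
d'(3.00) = 12.18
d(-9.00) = 218.48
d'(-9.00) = -46.14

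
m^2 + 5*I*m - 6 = (m + 2*I)*(m + 3*I)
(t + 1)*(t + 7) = t^2 + 8*t + 7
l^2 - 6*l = l*(l - 6)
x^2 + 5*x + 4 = (x + 1)*(x + 4)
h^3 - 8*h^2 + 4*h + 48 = (h - 6)*(h - 4)*(h + 2)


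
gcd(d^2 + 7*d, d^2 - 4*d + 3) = 1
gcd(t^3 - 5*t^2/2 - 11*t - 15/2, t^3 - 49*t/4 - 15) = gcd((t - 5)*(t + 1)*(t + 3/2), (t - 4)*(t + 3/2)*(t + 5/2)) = t + 3/2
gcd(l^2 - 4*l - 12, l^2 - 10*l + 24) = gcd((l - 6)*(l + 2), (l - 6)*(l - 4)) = l - 6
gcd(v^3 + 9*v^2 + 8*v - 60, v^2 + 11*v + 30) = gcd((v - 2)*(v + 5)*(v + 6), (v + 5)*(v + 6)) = v^2 + 11*v + 30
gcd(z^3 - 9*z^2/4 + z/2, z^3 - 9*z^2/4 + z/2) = z^3 - 9*z^2/4 + z/2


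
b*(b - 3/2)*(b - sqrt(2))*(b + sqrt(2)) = b^4 - 3*b^3/2 - 2*b^2 + 3*b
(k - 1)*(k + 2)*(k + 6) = k^3 + 7*k^2 + 4*k - 12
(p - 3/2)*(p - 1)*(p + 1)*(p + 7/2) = p^4 + 2*p^3 - 25*p^2/4 - 2*p + 21/4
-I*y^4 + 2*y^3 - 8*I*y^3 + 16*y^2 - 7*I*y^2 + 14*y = y*(y + 7)*(y + 2*I)*(-I*y - I)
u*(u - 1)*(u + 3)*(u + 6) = u^4 + 8*u^3 + 9*u^2 - 18*u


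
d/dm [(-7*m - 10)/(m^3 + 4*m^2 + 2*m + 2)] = 2*(7*m^3 + 29*m^2 + 40*m + 3)/(m^6 + 8*m^5 + 20*m^4 + 20*m^3 + 20*m^2 + 8*m + 4)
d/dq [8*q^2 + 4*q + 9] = 16*q + 4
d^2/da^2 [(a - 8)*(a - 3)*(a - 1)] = 6*a - 24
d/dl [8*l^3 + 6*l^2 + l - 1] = 24*l^2 + 12*l + 1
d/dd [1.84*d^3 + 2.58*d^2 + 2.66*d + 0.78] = 5.52*d^2 + 5.16*d + 2.66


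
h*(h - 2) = h^2 - 2*h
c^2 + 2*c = c*(c + 2)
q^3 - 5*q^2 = q^2*(q - 5)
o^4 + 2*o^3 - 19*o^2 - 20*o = o*(o - 4)*(o + 1)*(o + 5)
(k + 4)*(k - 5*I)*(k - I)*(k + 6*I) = k^4 + 4*k^3 + 31*k^2 + 124*k - 30*I*k - 120*I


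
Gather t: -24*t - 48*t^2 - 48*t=-48*t^2 - 72*t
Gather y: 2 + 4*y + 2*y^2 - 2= 2*y^2 + 4*y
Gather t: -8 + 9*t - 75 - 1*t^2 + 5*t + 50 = -t^2 + 14*t - 33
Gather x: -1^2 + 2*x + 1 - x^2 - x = -x^2 + x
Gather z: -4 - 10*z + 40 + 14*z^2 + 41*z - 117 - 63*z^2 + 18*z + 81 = -49*z^2 + 49*z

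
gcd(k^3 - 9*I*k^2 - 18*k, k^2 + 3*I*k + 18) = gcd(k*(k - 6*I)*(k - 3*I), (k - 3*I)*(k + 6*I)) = k - 3*I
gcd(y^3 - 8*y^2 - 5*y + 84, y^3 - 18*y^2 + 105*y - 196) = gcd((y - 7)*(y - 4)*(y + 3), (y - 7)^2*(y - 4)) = y^2 - 11*y + 28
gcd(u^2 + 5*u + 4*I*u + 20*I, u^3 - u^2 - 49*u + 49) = 1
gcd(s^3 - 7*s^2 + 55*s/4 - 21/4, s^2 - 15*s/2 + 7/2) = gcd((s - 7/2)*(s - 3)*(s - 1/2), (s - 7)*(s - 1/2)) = s - 1/2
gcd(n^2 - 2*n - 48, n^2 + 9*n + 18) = n + 6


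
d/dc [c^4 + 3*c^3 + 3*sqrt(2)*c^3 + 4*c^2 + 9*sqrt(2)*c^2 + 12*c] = 4*c^3 + 9*c^2 + 9*sqrt(2)*c^2 + 8*c + 18*sqrt(2)*c + 12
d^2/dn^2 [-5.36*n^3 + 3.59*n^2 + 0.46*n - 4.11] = 7.18 - 32.16*n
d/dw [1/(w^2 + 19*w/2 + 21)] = 2*(-4*w - 19)/(2*w^2 + 19*w + 42)^2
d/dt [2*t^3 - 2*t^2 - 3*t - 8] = 6*t^2 - 4*t - 3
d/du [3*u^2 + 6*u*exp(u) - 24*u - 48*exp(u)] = 6*u*exp(u) + 6*u - 42*exp(u) - 24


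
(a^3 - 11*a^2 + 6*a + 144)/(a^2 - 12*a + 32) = (a^2 - 3*a - 18)/(a - 4)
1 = 1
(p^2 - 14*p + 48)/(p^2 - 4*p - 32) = (p - 6)/(p + 4)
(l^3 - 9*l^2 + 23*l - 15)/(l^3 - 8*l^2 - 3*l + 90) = (l^2 - 4*l + 3)/(l^2 - 3*l - 18)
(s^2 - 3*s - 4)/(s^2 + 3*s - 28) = (s + 1)/(s + 7)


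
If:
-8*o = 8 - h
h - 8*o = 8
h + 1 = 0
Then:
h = -1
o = -9/8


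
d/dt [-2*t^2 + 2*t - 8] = 2 - 4*t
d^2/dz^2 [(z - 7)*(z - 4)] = 2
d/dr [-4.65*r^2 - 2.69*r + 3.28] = -9.3*r - 2.69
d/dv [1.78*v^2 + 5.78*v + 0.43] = 3.56*v + 5.78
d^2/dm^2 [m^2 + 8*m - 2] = 2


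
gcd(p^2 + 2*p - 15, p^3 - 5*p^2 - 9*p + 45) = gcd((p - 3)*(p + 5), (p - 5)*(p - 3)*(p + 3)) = p - 3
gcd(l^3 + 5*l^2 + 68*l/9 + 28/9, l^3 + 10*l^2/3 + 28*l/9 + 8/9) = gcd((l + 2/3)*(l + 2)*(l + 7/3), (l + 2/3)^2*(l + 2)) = l^2 + 8*l/3 + 4/3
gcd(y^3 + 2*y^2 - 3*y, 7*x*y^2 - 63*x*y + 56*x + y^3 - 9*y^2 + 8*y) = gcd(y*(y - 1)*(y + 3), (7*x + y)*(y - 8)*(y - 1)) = y - 1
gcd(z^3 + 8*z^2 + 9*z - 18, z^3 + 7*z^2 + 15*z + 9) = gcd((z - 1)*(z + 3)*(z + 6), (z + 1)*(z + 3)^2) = z + 3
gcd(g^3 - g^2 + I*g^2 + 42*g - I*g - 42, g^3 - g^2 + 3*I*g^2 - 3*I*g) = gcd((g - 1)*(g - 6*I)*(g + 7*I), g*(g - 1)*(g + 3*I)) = g - 1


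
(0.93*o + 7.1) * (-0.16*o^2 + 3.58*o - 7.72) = -0.1488*o^3 + 2.1934*o^2 + 18.2384*o - 54.812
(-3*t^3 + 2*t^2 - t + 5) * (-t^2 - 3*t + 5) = 3*t^5 + 7*t^4 - 20*t^3 + 8*t^2 - 20*t + 25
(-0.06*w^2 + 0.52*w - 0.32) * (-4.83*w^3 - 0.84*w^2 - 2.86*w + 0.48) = 0.2898*w^5 - 2.4612*w^4 + 1.2804*w^3 - 1.2472*w^2 + 1.1648*w - 0.1536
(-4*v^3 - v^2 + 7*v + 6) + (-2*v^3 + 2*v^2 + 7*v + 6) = -6*v^3 + v^2 + 14*v + 12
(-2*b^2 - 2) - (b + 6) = -2*b^2 - b - 8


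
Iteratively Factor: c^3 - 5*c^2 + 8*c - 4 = (c - 1)*(c^2 - 4*c + 4) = (c - 2)*(c - 1)*(c - 2)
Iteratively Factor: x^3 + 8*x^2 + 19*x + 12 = (x + 1)*(x^2 + 7*x + 12) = (x + 1)*(x + 3)*(x + 4)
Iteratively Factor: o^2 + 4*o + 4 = (o + 2)*(o + 2)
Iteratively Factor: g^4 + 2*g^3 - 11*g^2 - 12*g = (g)*(g^3 + 2*g^2 - 11*g - 12) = g*(g - 3)*(g^2 + 5*g + 4) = g*(g - 3)*(g + 1)*(g + 4)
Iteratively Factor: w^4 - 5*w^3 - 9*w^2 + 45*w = (w - 3)*(w^3 - 2*w^2 - 15*w) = (w - 3)*(w + 3)*(w^2 - 5*w) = w*(w - 3)*(w + 3)*(w - 5)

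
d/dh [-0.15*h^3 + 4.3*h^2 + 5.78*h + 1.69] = -0.45*h^2 + 8.6*h + 5.78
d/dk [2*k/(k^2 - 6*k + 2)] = 2*(2 - k^2)/(k^4 - 12*k^3 + 40*k^2 - 24*k + 4)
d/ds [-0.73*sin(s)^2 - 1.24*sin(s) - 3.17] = -(1.46*sin(s) + 1.24)*cos(s)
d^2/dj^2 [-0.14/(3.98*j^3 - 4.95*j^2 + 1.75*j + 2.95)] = ((3.3432*j - 1.386)*(3.98*j^3 - 4.95*j^2 + 1.75*j + 2.95) - 0.14*(11.94*j^2 - 9.9*j + 1.75)*(23.88*j^2 - 19.8*j + 3.5))/(3.98*j^3 - 4.95*j^2 + 1.75*j + 2.95)^3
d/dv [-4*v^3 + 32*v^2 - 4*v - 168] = -12*v^2 + 64*v - 4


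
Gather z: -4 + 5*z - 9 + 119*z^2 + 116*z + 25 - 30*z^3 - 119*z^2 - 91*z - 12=-30*z^3 + 30*z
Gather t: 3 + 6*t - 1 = 6*t + 2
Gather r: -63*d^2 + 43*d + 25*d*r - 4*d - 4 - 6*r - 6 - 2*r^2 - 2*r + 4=-63*d^2 + 39*d - 2*r^2 + r*(25*d - 8) - 6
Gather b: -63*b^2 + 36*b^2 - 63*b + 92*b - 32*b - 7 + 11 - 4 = -27*b^2 - 3*b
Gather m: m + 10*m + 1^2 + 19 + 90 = 11*m + 110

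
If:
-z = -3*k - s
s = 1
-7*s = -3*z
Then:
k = 4/9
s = 1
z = 7/3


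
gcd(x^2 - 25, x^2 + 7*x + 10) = x + 5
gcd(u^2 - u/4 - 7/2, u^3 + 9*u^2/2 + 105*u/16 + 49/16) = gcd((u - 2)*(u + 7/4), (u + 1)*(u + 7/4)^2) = u + 7/4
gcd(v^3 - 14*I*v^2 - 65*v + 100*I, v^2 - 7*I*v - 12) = v - 4*I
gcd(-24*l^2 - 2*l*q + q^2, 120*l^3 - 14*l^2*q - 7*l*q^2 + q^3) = -24*l^2 - 2*l*q + q^2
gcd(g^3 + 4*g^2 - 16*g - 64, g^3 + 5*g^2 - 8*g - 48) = g^2 + 8*g + 16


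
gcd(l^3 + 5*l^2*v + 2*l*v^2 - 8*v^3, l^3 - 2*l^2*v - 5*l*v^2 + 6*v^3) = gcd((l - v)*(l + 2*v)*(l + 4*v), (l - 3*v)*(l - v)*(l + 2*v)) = -l^2 - l*v + 2*v^2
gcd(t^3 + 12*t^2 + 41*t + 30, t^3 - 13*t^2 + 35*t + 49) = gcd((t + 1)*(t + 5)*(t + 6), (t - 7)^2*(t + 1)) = t + 1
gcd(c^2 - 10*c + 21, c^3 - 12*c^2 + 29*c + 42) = c - 7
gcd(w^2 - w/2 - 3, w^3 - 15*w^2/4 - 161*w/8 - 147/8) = w + 3/2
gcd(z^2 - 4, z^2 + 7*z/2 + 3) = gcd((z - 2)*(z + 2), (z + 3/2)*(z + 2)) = z + 2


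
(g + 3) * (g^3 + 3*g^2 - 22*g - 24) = g^4 + 6*g^3 - 13*g^2 - 90*g - 72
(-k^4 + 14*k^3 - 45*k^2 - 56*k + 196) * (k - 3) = -k^5 + 17*k^4 - 87*k^3 + 79*k^2 + 364*k - 588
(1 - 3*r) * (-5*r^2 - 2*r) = 15*r^3 + r^2 - 2*r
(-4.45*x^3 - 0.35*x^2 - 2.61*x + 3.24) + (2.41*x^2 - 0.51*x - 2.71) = -4.45*x^3 + 2.06*x^2 - 3.12*x + 0.53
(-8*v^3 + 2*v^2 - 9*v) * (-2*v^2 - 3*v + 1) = 16*v^5 + 20*v^4 + 4*v^3 + 29*v^2 - 9*v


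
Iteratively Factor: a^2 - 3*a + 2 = (a - 1)*(a - 2)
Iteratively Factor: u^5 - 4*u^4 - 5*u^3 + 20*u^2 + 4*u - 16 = (u - 4)*(u^4 - 5*u^2 + 4) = (u - 4)*(u - 2)*(u^3 + 2*u^2 - u - 2) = (u - 4)*(u - 2)*(u + 2)*(u^2 - 1) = (u - 4)*(u - 2)*(u - 1)*(u + 2)*(u + 1)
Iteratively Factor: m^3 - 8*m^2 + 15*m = (m - 3)*(m^2 - 5*m) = (m - 5)*(m - 3)*(m)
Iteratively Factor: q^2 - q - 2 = (q + 1)*(q - 2)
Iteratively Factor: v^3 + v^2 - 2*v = (v)*(v^2 + v - 2) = v*(v - 1)*(v + 2)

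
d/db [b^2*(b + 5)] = b*(3*b + 10)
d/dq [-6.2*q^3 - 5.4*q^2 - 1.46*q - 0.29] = -18.6*q^2 - 10.8*q - 1.46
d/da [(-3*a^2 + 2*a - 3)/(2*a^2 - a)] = (-a^2 + 12*a - 3)/(a^2*(4*a^2 - 4*a + 1))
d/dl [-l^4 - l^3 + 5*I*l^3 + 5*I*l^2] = l*(-4*l^2 - 3*l + 15*I*l + 10*I)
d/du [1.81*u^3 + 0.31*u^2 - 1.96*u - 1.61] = 5.43*u^2 + 0.62*u - 1.96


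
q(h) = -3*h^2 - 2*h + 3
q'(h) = -6*h - 2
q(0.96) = -1.68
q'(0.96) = -7.76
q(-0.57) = 3.17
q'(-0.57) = 1.42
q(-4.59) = -51.02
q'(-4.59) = 25.54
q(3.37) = -37.81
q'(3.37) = -22.22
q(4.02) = -53.52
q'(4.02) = -26.12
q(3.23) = -34.76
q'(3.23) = -21.38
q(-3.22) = -21.67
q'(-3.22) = 17.32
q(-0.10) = 3.17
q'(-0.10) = -1.40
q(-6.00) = -93.00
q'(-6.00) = 34.00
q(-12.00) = -405.00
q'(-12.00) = 70.00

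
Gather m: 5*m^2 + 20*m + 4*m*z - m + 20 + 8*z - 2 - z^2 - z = 5*m^2 + m*(4*z + 19) - z^2 + 7*z + 18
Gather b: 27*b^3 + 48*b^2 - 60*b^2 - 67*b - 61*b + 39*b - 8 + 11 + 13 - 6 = 27*b^3 - 12*b^2 - 89*b + 10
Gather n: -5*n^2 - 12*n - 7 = -5*n^2 - 12*n - 7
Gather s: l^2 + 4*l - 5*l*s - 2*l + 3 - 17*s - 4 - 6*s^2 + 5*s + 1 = l^2 + 2*l - 6*s^2 + s*(-5*l - 12)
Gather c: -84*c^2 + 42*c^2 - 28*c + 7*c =-42*c^2 - 21*c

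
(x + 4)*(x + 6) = x^2 + 10*x + 24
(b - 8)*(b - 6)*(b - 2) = b^3 - 16*b^2 + 76*b - 96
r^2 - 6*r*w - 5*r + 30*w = (r - 5)*(r - 6*w)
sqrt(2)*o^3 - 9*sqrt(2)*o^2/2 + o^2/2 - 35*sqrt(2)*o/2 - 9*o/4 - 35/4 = (o - 7)*(o + 5/2)*(sqrt(2)*o + 1/2)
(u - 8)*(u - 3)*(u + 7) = u^3 - 4*u^2 - 53*u + 168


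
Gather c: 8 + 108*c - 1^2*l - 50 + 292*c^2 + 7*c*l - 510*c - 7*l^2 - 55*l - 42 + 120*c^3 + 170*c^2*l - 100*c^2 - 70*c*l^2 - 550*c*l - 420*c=120*c^3 + c^2*(170*l + 192) + c*(-70*l^2 - 543*l - 822) - 7*l^2 - 56*l - 84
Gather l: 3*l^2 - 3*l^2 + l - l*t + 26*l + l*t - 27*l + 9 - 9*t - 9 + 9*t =0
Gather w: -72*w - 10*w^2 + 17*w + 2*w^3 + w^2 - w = 2*w^3 - 9*w^2 - 56*w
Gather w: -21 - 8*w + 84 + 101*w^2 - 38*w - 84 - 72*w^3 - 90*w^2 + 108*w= -72*w^3 + 11*w^2 + 62*w - 21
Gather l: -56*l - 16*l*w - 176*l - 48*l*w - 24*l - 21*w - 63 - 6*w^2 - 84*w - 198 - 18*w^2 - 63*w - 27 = l*(-64*w - 256) - 24*w^2 - 168*w - 288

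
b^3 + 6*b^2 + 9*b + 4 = (b + 1)^2*(b + 4)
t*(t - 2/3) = t^2 - 2*t/3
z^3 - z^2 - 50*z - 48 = (z - 8)*(z + 1)*(z + 6)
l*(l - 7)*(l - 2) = l^3 - 9*l^2 + 14*l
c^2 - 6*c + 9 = (c - 3)^2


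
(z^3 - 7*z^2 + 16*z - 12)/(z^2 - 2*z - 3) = (z^2 - 4*z + 4)/(z + 1)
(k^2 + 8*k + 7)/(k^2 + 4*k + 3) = (k + 7)/(k + 3)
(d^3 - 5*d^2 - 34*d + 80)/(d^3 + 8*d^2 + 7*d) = (d^3 - 5*d^2 - 34*d + 80)/(d*(d^2 + 8*d + 7))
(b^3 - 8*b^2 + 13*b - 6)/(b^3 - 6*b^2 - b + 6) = (b - 1)/(b + 1)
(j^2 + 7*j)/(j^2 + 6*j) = (j + 7)/(j + 6)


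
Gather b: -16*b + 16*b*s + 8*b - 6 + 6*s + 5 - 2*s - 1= b*(16*s - 8) + 4*s - 2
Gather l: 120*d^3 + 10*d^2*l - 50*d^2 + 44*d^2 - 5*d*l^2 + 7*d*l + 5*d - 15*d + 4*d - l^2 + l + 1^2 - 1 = 120*d^3 - 6*d^2 - 6*d + l^2*(-5*d - 1) + l*(10*d^2 + 7*d + 1)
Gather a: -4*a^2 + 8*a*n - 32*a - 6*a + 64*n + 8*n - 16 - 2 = -4*a^2 + a*(8*n - 38) + 72*n - 18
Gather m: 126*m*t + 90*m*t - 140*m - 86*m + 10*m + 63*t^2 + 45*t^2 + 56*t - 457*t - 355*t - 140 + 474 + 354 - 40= m*(216*t - 216) + 108*t^2 - 756*t + 648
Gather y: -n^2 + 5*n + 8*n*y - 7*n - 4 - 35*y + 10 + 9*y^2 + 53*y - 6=-n^2 - 2*n + 9*y^2 + y*(8*n + 18)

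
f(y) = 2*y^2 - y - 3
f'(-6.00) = -25.00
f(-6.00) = 75.00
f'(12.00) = 47.00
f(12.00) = 273.00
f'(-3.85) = -16.40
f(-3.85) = 30.50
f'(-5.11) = -21.44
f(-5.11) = 54.33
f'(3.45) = 12.80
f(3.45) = 17.36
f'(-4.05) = -17.20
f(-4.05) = 33.86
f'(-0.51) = -3.04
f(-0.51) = -1.97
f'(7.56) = 29.24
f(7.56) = 103.75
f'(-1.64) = -7.56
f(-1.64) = 4.02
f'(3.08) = 11.32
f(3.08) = 12.89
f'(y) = 4*y - 1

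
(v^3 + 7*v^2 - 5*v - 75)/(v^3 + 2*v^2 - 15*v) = (v + 5)/v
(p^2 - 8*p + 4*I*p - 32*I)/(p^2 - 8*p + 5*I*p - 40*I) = (p + 4*I)/(p + 5*I)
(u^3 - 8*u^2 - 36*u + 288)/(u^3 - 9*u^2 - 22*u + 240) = (u + 6)/(u + 5)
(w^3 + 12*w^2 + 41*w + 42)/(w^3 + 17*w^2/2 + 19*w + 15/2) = 2*(w^2 + 9*w + 14)/(2*w^2 + 11*w + 5)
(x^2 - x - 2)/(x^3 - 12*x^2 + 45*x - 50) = (x + 1)/(x^2 - 10*x + 25)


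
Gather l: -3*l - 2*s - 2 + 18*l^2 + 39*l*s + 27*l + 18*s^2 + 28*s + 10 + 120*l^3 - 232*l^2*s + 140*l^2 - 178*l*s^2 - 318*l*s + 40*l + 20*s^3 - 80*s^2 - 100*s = 120*l^3 + l^2*(158 - 232*s) + l*(-178*s^2 - 279*s + 64) + 20*s^3 - 62*s^2 - 74*s + 8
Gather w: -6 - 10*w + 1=-10*w - 5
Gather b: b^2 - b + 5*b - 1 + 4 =b^2 + 4*b + 3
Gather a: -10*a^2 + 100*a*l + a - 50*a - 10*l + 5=-10*a^2 + a*(100*l - 49) - 10*l + 5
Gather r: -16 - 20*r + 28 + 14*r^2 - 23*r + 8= 14*r^2 - 43*r + 20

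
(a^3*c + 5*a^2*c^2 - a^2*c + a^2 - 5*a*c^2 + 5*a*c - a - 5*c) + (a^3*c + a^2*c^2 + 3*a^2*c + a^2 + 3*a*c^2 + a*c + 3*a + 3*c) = 2*a^3*c + 6*a^2*c^2 + 2*a^2*c + 2*a^2 - 2*a*c^2 + 6*a*c + 2*a - 2*c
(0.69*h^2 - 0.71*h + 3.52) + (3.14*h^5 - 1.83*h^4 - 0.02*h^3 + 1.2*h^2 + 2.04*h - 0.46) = 3.14*h^5 - 1.83*h^4 - 0.02*h^3 + 1.89*h^2 + 1.33*h + 3.06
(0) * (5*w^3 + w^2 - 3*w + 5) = 0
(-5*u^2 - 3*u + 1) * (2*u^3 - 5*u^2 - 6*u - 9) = -10*u^5 + 19*u^4 + 47*u^3 + 58*u^2 + 21*u - 9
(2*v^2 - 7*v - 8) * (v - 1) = 2*v^3 - 9*v^2 - v + 8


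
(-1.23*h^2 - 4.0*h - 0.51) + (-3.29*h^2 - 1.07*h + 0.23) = -4.52*h^2 - 5.07*h - 0.28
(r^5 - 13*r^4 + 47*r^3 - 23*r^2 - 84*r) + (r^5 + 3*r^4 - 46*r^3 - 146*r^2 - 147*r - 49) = 2*r^5 - 10*r^4 + r^3 - 169*r^2 - 231*r - 49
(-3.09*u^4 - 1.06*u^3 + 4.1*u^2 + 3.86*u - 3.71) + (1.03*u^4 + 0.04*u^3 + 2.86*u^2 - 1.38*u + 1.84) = -2.06*u^4 - 1.02*u^3 + 6.96*u^2 + 2.48*u - 1.87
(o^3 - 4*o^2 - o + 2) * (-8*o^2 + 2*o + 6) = -8*o^5 + 34*o^4 + 6*o^3 - 42*o^2 - 2*o + 12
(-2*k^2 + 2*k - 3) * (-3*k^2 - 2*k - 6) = 6*k^4 - 2*k^3 + 17*k^2 - 6*k + 18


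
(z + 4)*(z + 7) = z^2 + 11*z + 28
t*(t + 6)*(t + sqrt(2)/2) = t^3 + sqrt(2)*t^2/2 + 6*t^2 + 3*sqrt(2)*t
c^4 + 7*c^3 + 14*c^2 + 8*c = c*(c + 1)*(c + 2)*(c + 4)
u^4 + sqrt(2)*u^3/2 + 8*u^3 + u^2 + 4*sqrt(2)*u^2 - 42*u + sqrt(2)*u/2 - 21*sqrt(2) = (u - 2)*(u + 3)*(u + 7)*(u + sqrt(2)/2)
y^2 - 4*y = y*(y - 4)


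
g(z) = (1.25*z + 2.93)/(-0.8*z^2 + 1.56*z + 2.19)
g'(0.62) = 0.18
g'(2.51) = 14.30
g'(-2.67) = -0.12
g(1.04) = 1.44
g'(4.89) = 0.52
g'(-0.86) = -77.77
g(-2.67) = 0.05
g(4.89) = -0.97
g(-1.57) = -0.43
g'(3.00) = 194.96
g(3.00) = -20.24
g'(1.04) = 0.47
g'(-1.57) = -1.35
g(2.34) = 4.01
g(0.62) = 1.30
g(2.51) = 5.69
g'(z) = (1.25*z + 2.93)*(1.6*z - 1.56)/(-0.8*z^2 + 1.56*z + 2.19)^2 + 1.25/(-0.8*z^2 + 1.56*z + 2.19) = (1.0*z^2 + 4.688*z - 1.8333)/(0.64*z^4 - 2.496*z^3 - 1.0704*z^2 + 6.8328*z + 4.7961)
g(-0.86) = 7.23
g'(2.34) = 6.86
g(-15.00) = 0.08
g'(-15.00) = 0.00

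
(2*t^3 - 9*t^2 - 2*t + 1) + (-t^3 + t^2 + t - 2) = t^3 - 8*t^2 - t - 1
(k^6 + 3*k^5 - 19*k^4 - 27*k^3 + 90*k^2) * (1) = k^6 + 3*k^5 - 19*k^4 - 27*k^3 + 90*k^2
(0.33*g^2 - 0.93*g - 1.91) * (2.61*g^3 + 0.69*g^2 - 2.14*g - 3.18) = 0.8613*g^5 - 2.1996*g^4 - 6.333*g^3 - 0.3771*g^2 + 7.0448*g + 6.0738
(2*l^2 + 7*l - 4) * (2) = 4*l^2 + 14*l - 8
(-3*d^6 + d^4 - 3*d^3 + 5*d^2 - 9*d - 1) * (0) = 0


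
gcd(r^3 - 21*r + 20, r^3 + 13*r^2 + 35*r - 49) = r - 1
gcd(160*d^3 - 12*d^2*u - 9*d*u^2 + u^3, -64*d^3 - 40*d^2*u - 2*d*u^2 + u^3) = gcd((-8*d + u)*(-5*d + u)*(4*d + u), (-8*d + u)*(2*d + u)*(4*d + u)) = -32*d^2 - 4*d*u + u^2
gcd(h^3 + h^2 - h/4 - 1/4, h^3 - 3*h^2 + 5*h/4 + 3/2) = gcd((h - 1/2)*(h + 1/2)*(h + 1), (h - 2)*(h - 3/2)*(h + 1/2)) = h + 1/2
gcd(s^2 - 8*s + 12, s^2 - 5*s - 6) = s - 6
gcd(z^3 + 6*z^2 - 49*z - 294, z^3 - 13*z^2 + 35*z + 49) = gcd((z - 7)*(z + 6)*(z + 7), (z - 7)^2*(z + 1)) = z - 7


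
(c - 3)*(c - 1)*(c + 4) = c^3 - 13*c + 12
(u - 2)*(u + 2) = u^2 - 4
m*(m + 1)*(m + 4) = m^3 + 5*m^2 + 4*m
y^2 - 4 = (y - 2)*(y + 2)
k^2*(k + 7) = k^3 + 7*k^2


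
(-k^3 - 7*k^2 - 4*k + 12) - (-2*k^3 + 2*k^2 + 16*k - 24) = k^3 - 9*k^2 - 20*k + 36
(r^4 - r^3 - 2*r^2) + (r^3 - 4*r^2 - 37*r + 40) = r^4 - 6*r^2 - 37*r + 40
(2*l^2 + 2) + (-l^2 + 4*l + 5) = l^2 + 4*l + 7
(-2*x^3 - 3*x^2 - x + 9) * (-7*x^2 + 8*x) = 14*x^5 + 5*x^4 - 17*x^3 - 71*x^2 + 72*x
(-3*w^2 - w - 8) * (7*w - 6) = -21*w^3 + 11*w^2 - 50*w + 48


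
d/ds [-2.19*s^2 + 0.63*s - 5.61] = 0.63 - 4.38*s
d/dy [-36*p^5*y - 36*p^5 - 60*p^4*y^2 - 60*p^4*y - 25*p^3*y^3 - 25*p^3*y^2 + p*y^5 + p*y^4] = p*(-36*p^4 - 120*p^3*y - 60*p^3 - 75*p^2*y^2 - 50*p^2*y + 5*y^4 + 4*y^3)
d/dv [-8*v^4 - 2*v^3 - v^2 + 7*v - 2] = -32*v^3 - 6*v^2 - 2*v + 7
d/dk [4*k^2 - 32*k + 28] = 8*k - 32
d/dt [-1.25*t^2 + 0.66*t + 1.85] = 0.66 - 2.5*t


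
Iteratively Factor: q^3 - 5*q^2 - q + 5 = (q - 1)*(q^2 - 4*q - 5) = (q - 5)*(q - 1)*(q + 1)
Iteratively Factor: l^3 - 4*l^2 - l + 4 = (l - 4)*(l^2 - 1) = (l - 4)*(l - 1)*(l + 1)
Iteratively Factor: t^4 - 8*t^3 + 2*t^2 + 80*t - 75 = (t - 5)*(t^3 - 3*t^2 - 13*t + 15) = (t - 5)^2*(t^2 + 2*t - 3) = (t - 5)^2*(t - 1)*(t + 3)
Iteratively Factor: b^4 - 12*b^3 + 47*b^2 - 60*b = (b - 5)*(b^3 - 7*b^2 + 12*b) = b*(b - 5)*(b^2 - 7*b + 12) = b*(b - 5)*(b - 4)*(b - 3)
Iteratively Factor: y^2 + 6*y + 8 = (y + 2)*(y + 4)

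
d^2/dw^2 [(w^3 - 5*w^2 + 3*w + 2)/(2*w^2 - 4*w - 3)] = 2*(-6*w^3 - 30*w^2 + 33*w - 37)/(8*w^6 - 48*w^5 + 60*w^4 + 80*w^3 - 90*w^2 - 108*w - 27)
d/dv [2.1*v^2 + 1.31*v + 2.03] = 4.2*v + 1.31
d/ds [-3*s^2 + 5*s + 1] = 5 - 6*s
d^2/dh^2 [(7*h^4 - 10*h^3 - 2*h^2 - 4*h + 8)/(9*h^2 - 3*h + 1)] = 2*(567*h^6 - 567*h^5 + 378*h^4 - 546*h^3 + 2130*h^2 - 570*h - 14)/(729*h^6 - 729*h^5 + 486*h^4 - 189*h^3 + 54*h^2 - 9*h + 1)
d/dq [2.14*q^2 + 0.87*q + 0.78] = 4.28*q + 0.87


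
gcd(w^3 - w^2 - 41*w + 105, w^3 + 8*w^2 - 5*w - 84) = w^2 + 4*w - 21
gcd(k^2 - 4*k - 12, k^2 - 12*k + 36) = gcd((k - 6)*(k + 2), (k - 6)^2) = k - 6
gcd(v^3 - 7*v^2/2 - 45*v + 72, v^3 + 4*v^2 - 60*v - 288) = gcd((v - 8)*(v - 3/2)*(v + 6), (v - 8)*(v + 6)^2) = v^2 - 2*v - 48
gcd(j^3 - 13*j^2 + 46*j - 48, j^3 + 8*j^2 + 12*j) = 1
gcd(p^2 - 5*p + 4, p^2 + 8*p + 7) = 1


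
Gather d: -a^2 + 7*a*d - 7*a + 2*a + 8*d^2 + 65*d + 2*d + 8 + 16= -a^2 - 5*a + 8*d^2 + d*(7*a + 67) + 24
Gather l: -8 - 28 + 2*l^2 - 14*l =2*l^2 - 14*l - 36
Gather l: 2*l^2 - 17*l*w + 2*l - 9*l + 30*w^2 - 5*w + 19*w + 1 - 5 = 2*l^2 + l*(-17*w - 7) + 30*w^2 + 14*w - 4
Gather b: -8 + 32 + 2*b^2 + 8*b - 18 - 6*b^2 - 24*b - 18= -4*b^2 - 16*b - 12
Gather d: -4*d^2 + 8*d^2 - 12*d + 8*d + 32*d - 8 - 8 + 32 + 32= 4*d^2 + 28*d + 48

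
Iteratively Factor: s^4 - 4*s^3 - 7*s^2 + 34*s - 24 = (s - 4)*(s^3 - 7*s + 6) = (s - 4)*(s + 3)*(s^2 - 3*s + 2) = (s - 4)*(s - 2)*(s + 3)*(s - 1)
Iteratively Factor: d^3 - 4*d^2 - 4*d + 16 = (d - 4)*(d^2 - 4) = (d - 4)*(d + 2)*(d - 2)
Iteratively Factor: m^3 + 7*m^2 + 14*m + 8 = (m + 2)*(m^2 + 5*m + 4) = (m + 1)*(m + 2)*(m + 4)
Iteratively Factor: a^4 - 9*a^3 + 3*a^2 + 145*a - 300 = (a - 5)*(a^3 - 4*a^2 - 17*a + 60) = (a - 5)^2*(a^2 + a - 12) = (a - 5)^2*(a + 4)*(a - 3)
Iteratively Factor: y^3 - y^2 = (y - 1)*(y^2) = y*(y - 1)*(y)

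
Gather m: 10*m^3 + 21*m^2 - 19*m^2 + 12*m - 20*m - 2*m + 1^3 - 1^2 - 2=10*m^3 + 2*m^2 - 10*m - 2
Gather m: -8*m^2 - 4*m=-8*m^2 - 4*m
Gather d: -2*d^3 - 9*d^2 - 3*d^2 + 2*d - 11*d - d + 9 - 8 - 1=-2*d^3 - 12*d^2 - 10*d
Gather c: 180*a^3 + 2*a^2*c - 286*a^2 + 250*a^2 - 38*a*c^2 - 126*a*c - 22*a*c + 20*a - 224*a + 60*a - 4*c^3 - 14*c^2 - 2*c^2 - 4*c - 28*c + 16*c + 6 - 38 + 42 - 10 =180*a^3 - 36*a^2 - 144*a - 4*c^3 + c^2*(-38*a - 16) + c*(2*a^2 - 148*a - 16)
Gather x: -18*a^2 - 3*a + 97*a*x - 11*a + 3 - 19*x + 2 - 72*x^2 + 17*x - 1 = -18*a^2 - 14*a - 72*x^2 + x*(97*a - 2) + 4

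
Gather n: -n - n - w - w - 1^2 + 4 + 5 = -2*n - 2*w + 8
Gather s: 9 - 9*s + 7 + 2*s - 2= 14 - 7*s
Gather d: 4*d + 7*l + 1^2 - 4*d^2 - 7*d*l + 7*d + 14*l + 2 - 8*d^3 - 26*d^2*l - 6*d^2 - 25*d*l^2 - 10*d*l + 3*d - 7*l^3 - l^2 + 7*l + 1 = -8*d^3 + d^2*(-26*l - 10) + d*(-25*l^2 - 17*l + 14) - 7*l^3 - l^2 + 28*l + 4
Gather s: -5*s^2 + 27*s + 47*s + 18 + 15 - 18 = -5*s^2 + 74*s + 15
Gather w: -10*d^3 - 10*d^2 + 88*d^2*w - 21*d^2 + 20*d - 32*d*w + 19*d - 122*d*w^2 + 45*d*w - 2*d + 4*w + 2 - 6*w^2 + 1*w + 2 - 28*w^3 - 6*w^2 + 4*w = -10*d^3 - 31*d^2 + 37*d - 28*w^3 + w^2*(-122*d - 12) + w*(88*d^2 + 13*d + 9) + 4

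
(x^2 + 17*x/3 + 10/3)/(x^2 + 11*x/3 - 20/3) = (3*x + 2)/(3*x - 4)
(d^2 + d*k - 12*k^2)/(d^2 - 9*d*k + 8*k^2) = (d^2 + d*k - 12*k^2)/(d^2 - 9*d*k + 8*k^2)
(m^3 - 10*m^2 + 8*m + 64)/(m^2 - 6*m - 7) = (-m^3 + 10*m^2 - 8*m - 64)/(-m^2 + 6*m + 7)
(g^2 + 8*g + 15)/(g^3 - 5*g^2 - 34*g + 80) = (g + 3)/(g^2 - 10*g + 16)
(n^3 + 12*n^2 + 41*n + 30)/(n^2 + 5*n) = n + 7 + 6/n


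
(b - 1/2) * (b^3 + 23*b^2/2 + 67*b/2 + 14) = b^4 + 11*b^3 + 111*b^2/4 - 11*b/4 - 7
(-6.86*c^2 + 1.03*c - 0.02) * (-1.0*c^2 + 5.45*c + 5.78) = 6.86*c^4 - 38.417*c^3 - 34.0173*c^2 + 5.8444*c - 0.1156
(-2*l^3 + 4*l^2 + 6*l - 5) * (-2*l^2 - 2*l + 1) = 4*l^5 - 4*l^4 - 22*l^3 + 2*l^2 + 16*l - 5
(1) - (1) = 0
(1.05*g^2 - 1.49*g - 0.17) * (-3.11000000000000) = -3.2655*g^2 + 4.6339*g + 0.5287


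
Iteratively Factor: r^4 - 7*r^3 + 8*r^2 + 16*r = (r + 1)*(r^3 - 8*r^2 + 16*r) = (r - 4)*(r + 1)*(r^2 - 4*r) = (r - 4)^2*(r + 1)*(r)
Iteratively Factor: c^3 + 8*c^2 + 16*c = (c + 4)*(c^2 + 4*c) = c*(c + 4)*(c + 4)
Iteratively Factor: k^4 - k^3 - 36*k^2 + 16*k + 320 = (k + 4)*(k^3 - 5*k^2 - 16*k + 80) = (k - 5)*(k + 4)*(k^2 - 16) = (k - 5)*(k + 4)^2*(k - 4)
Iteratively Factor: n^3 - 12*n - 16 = (n + 2)*(n^2 - 2*n - 8) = (n + 2)^2*(n - 4)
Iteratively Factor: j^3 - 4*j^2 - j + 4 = (j - 1)*(j^2 - 3*j - 4) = (j - 4)*(j - 1)*(j + 1)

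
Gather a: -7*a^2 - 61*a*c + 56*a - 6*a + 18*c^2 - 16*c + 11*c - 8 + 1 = -7*a^2 + a*(50 - 61*c) + 18*c^2 - 5*c - 7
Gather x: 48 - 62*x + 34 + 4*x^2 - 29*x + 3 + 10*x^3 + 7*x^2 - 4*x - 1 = 10*x^3 + 11*x^2 - 95*x + 84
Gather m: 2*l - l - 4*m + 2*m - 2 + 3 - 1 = l - 2*m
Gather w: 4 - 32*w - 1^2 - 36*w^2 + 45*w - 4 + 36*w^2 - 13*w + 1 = 0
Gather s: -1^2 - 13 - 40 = -54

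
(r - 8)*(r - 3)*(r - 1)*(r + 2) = r^4 - 10*r^3 + 11*r^2 + 46*r - 48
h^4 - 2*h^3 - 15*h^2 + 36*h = h*(h - 3)^2*(h + 4)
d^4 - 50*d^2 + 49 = (d - 7)*(d - 1)*(d + 1)*(d + 7)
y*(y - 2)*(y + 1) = y^3 - y^2 - 2*y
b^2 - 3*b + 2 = (b - 2)*(b - 1)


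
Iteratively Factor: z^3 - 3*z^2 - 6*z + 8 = (z - 4)*(z^2 + z - 2) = (z - 4)*(z + 2)*(z - 1)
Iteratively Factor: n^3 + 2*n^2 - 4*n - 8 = (n + 2)*(n^2 - 4) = (n - 2)*(n + 2)*(n + 2)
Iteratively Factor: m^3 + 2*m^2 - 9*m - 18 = (m - 3)*(m^2 + 5*m + 6) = (m - 3)*(m + 3)*(m + 2)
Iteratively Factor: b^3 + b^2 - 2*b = (b + 2)*(b^2 - b) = (b - 1)*(b + 2)*(b)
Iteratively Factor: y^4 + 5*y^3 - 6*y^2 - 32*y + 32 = (y - 1)*(y^3 + 6*y^2 - 32) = (y - 1)*(y + 4)*(y^2 + 2*y - 8) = (y - 2)*(y - 1)*(y + 4)*(y + 4)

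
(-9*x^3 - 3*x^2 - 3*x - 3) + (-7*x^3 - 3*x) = -16*x^3 - 3*x^2 - 6*x - 3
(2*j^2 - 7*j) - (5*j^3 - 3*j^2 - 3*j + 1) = -5*j^3 + 5*j^2 - 4*j - 1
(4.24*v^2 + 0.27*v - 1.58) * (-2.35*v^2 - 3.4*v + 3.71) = -9.964*v^4 - 15.0505*v^3 + 18.5254*v^2 + 6.3737*v - 5.8618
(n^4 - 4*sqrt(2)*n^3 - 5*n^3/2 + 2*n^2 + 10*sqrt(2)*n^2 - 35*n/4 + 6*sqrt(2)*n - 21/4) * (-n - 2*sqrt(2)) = -n^5 + 5*n^4/2 + 2*sqrt(2)*n^4 - 5*sqrt(2)*n^3 + 14*n^3 - 125*n^2/4 - 10*sqrt(2)*n^2 - 75*n/4 + 35*sqrt(2)*n/2 + 21*sqrt(2)/2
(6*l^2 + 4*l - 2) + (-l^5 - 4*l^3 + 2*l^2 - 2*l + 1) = -l^5 - 4*l^3 + 8*l^2 + 2*l - 1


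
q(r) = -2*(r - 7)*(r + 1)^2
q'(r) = -2*(r - 7)*(2*r + 2) - 2*(r + 1)^2 = 2*(13 - 3*r)*(r + 1)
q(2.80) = 121.30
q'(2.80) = 34.96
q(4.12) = 150.99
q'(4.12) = 6.55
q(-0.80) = 0.62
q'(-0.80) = 6.16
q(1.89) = 85.36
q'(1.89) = 42.37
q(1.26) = 58.64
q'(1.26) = 41.67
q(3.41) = 139.64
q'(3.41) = 24.43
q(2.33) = 103.57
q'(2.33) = 40.03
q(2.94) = 126.05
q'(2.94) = 32.94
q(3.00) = 128.00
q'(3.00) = 32.00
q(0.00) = 14.00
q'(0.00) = 26.00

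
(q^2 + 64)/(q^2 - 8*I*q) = (q + 8*I)/q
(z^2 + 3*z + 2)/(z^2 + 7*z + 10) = (z + 1)/(z + 5)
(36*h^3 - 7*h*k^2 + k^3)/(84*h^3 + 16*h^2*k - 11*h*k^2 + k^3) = (3*h - k)/(7*h - k)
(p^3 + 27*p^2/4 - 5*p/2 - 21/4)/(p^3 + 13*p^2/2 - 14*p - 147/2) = (4*p^2 - p - 3)/(2*(2*p^2 - p - 21))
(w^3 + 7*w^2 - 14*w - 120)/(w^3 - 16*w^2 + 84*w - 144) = (w^2 + 11*w + 30)/(w^2 - 12*w + 36)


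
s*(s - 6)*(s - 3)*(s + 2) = s^4 - 7*s^3 + 36*s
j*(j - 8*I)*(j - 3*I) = j^3 - 11*I*j^2 - 24*j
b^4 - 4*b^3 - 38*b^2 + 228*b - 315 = (b - 5)*(b - 3)^2*(b + 7)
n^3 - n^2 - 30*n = n*(n - 6)*(n + 5)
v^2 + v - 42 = (v - 6)*(v + 7)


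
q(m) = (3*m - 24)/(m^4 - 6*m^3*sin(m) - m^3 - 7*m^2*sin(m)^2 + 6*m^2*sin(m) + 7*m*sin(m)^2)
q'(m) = (3*m - 24)*(6*m^3*cos(m) - 4*m^3 + 14*m^2*sin(m)*cos(m) + 18*m^2*sin(m) - 6*m^2*cos(m) + 3*m^2 + 14*m*sin(m)^2 - 14*m*sin(m)*cos(m) - 12*m*sin(m) - 7*sin(m)^2)/(m^4 - 6*m^3*sin(m) - m^3 - 7*m^2*sin(m)^2 + 6*m^2*sin(m) + 7*m*sin(m)^2)^2 + 3/(m^4 - 6*m^3*sin(m) - m^3 - 7*m^2*sin(m)^2 + 6*m^2*sin(m) + 7*m*sin(m)^2) = 3*(6*m^4*cos(m) - 3*m^4 + 12*m^3*sin(m) + 7*m^3*sin(2*m) - 54*m^3*cos(m) + 34*m^3 - 150*m^2*sin(m) - 63*m^2*sin(2*m) + 48*m^2*cos(m) - 7*m^2*cos(2*m)/2 - 41*m^2/2 + 96*m*sin(m) + 56*sqrt(2)*m*sin(2*m + pi/4) - 56*m - 28*cos(2*m) + 28)/(m^2*(m - 1)^2*(m - 7*sin(m))^2*(m + sin(m))^2)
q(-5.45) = -0.02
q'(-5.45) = -0.01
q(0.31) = -96.06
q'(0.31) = 786.28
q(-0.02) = 245738.09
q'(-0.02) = 37068261.65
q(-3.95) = -0.06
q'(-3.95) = -0.07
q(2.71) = 5.02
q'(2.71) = 163.26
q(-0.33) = 44.91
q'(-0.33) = 428.39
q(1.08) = 24.04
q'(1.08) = -355.16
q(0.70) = -20.37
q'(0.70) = 14.01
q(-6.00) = -0.02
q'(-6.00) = 0.00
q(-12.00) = 0.00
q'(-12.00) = 0.00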